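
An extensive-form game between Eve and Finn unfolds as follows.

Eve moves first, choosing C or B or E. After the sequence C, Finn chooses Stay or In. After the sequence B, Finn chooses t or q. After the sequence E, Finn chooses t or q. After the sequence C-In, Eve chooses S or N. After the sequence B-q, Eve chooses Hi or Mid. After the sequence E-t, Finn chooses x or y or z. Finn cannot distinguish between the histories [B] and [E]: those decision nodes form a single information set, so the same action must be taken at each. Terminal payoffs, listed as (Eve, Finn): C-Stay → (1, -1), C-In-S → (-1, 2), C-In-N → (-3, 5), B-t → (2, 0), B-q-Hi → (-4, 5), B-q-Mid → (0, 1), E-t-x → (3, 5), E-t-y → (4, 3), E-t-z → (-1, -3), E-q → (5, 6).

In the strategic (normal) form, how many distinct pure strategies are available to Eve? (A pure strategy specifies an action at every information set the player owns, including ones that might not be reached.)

12

Eve owns the root with actions {C, B, E} — three choices.
Eve owns the node after C-In with actions {S, N} — two choices.
Eve owns the node after B-q with actions {Hi, Mid} — two choices.
A pure strategy fixes one action at each information set independently, so the count is the product 3 × 2 × 2 = 12.
(For reference, Finn has 12 pure strategies, giving a 12×12 normal-form matrix.)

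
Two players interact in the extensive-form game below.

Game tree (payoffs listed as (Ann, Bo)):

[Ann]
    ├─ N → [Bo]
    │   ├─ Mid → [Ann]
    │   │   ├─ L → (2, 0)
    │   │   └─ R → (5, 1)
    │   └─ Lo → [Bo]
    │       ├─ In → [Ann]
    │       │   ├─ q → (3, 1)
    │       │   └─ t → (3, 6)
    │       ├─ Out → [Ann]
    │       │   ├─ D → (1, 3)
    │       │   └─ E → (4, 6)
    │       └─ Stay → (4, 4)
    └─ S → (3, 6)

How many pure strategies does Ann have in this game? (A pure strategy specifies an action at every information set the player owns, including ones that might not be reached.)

16

Ann owns the root with actions {N, S} — two choices.
Ann owns the node after N-Mid with actions {L, R} — two choices.
Ann owns the node after N-Lo-In with actions {q, t} — two choices.
Ann owns the node after N-Lo-Out with actions {D, E} — two choices.
A pure strategy fixes one action at each information set independently, so the count is the product 2 × 2 × 2 × 2 = 16.
(For reference, Bo has 6 pure strategies, giving a 16×6 normal-form matrix.)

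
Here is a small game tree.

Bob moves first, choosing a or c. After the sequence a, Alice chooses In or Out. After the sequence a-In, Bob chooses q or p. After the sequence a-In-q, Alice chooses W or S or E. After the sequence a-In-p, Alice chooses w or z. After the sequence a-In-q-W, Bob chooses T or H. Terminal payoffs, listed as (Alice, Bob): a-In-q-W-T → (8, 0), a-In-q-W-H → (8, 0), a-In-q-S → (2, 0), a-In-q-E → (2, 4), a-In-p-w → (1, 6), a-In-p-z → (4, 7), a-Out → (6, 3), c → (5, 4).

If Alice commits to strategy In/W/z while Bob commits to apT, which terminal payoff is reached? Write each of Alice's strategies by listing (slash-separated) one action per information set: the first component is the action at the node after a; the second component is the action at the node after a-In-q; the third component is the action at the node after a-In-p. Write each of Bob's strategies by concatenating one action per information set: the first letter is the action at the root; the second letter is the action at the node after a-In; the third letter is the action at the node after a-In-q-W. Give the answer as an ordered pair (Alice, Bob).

(4, 7)

Trace the play path from the root:
  Bob plays a
  Alice plays In at [a]
  Bob plays p at [a-In]
  Alice plays z at [a-In-p]
→ terminal payoff (4, 7).
(Alice's choice at the node after a-In-q is never reached on this path, so it doesn't affect the outcome.)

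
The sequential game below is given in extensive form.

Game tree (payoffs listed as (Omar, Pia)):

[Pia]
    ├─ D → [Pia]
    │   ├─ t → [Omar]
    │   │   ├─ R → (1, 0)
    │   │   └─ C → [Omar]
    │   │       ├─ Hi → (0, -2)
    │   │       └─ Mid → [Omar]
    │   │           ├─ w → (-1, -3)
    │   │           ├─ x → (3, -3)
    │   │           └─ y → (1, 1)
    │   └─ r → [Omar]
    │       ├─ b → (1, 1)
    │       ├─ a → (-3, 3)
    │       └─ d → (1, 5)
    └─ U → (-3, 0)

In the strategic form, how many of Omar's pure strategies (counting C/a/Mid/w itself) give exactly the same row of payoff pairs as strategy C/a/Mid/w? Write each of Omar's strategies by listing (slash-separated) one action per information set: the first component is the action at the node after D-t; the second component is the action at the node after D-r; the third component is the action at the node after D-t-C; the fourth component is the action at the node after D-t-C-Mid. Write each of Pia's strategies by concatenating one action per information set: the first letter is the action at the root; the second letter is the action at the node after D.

Row for C/a/Mid/w (columns Dt, Dr, Ut, Ur): (-1,-3) (-3,3) (-3,0) (-3,0).
Every one of Omar's information sets is on the play path for some reply by Pia when Omar follows C/a/Mid/w.
Changing the action at any of them therefore changes at least one column, so only C/a/Mid/w itself gives this row.

1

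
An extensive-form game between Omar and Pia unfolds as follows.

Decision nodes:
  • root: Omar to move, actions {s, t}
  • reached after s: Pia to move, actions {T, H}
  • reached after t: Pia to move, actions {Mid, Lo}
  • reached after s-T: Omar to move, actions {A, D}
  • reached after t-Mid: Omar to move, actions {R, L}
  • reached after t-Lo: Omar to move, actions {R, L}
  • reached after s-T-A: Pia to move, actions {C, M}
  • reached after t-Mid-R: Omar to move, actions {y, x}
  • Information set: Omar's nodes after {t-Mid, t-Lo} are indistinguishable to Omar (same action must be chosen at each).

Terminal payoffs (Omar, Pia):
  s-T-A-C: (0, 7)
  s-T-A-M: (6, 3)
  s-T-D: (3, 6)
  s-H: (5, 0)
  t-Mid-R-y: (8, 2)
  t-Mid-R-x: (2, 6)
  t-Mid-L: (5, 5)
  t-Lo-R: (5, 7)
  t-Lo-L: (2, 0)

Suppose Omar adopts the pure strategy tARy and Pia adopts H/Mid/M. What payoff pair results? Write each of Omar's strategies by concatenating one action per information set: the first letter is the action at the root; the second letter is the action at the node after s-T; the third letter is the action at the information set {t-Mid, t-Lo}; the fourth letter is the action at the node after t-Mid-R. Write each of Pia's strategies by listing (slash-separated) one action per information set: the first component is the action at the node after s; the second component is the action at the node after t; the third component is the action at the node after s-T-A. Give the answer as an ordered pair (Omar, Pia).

(8, 2)

Trace the play path from the root:
  Omar plays t
  Pia plays Mid at [t]
  Omar plays R at [t-Mid]
  Omar plays y at [t-Mid-R]
→ terminal payoff (8, 2).
(Omar's choice at the node after s-T is never reached on this path, so it doesn't affect the outcome.)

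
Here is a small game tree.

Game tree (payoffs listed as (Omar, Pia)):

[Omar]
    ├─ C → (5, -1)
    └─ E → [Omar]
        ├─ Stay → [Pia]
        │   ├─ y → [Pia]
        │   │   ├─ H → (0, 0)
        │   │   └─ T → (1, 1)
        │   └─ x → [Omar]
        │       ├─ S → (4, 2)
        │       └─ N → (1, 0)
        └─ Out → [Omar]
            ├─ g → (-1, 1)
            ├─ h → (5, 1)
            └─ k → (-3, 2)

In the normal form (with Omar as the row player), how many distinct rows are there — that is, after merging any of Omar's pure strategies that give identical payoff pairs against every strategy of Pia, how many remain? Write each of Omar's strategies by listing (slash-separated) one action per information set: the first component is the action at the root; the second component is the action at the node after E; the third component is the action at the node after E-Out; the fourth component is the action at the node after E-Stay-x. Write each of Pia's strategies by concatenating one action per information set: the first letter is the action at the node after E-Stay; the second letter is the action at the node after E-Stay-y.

6

Omar has 24 pure strategies: C/Stay/g/S, C/Stay/g/N, C/Stay/h/S, C/Stay/h/N, C/Stay/k/S, C/Stay/k/N, C/Out/g/S, C/Out/g/N, C/Out/h/S, C/Out/h/N, C/Out/k/S, C/Out/k/N, E/Stay/g/S, E/Stay/g/N, E/Stay/h/S, E/Stay/h/N, E/Stay/k/S, E/Stay/k/N, E/Out/g/S, E/Out/g/N, E/Out/h/S, E/Out/h/N, E/Out/k/S, E/Out/k/N. Columns: yH, yT, xH, xT.
{C/Stay/g/S, C/Stay/g/N, C/Stay/h/S, C/Stay/h/N, C/Stay/k/S, C/Stay/k/N, C/Out/g/S, C/Out/g/N, C/Out/h/S, C/Out/h/N, C/Out/k/S, C/Out/k/N} → row (5,-1) (5,-1) (5,-1) (5,-1)
{E/Stay/g/S, E/Stay/h/S, E/Stay/k/S} → row (0,0) (1,1) (4,2) (4,2)
{E/Stay/g/N, E/Stay/h/N, E/Stay/k/N} → row (0,0) (1,1) (1,0) (1,0)
{E/Out/g/S, E/Out/g/N} → row (-1,1) (-1,1) (-1,1) (-1,1)
{E/Out/h/S, E/Out/h/N} → row (5,1) (5,1) (5,1) (5,1)
{E/Out/k/S, E/Out/k/N} → row (-3,2) (-3,2) (-3,2) (-3,2)
That's 6 distinct rows out of 24 strategies.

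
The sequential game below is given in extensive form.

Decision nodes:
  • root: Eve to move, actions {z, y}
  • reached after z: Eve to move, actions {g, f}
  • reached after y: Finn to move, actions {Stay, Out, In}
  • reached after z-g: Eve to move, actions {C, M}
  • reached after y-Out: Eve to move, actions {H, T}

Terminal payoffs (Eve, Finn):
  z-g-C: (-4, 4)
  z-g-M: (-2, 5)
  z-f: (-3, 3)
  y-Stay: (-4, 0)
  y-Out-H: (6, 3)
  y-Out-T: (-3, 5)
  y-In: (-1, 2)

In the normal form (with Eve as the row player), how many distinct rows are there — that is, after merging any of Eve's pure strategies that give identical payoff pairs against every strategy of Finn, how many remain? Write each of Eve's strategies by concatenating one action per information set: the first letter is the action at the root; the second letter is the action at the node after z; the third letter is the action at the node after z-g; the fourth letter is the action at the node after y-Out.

5

Eve has 16 pure strategies: zgCH, zgCT, zgMH, zgMT, zfCH, zfCT, zfMH, zfMT, ygCH, ygCT, ygMH, ygMT, yfCH, yfCT, yfMH, yfMT. Columns: Stay, Out, In.
{zgCH, zgCT} → row (-4,4) (-4,4) (-4,4)
{zgMH, zgMT} → row (-2,5) (-2,5) (-2,5)
{zfCH, zfCT, zfMH, zfMT} → row (-3,3) (-3,3) (-3,3)
{ygCH, ygMH, yfCH, yfMH} → row (-4,0) (6,3) (-1,2)
{ygCT, ygMT, yfCT, yfMT} → row (-4,0) (-3,5) (-1,2)
That's 5 distinct rows out of 16 strategies.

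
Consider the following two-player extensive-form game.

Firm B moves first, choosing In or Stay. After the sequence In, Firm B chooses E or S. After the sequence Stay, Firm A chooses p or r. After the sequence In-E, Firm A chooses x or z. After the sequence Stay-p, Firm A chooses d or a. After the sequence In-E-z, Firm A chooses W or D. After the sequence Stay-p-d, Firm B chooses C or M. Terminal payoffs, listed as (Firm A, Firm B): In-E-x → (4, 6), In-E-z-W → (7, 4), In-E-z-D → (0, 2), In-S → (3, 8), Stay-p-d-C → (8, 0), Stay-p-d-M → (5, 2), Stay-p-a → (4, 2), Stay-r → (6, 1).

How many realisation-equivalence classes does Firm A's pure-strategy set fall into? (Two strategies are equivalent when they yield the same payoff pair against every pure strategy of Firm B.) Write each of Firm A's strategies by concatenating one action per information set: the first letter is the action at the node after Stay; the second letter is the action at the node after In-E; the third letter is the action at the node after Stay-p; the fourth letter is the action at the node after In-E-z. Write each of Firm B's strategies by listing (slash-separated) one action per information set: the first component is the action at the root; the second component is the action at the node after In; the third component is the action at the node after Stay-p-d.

Firm A has 16 pure strategies: pxdW, pxdD, pxaW, pxaD, pzdW, pzdD, pzaW, pzaD, rxdW, rxdD, rxaW, rxaD, rzdW, rzdD, rzaW, rzaD. Columns: In/E/C, In/E/M, In/S/C, In/S/M, Stay/E/C, Stay/E/M, Stay/S/C, Stay/S/M.
{pxdW, pxdD} → row (4,6) (4,6) (3,8) (3,8) (8,0) (5,2) (8,0) (5,2)
{pxaW, pxaD} → row (4,6) (4,6) (3,8) (3,8) (4,2) (4,2) (4,2) (4,2)
{pzdW} → row (7,4) (7,4) (3,8) (3,8) (8,0) (5,2) (8,0) (5,2)
{pzdD} → row (0,2) (0,2) (3,8) (3,8) (8,0) (5,2) (8,0) (5,2)
{pzaW} → row (7,4) (7,4) (3,8) (3,8) (4,2) (4,2) (4,2) (4,2)
{pzaD} → row (0,2) (0,2) (3,8) (3,8) (4,2) (4,2) (4,2) (4,2)
{rxdW, rxdD, rxaW, rxaD} → row (4,6) (4,6) (3,8) (3,8) (6,1) (6,1) (6,1) (6,1)
{rzdW, rzaW} → row (7,4) (7,4) (3,8) (3,8) (6,1) (6,1) (6,1) (6,1)
{rzdD, rzaD} → row (0,2) (0,2) (3,8) (3,8) (6,1) (6,1) (6,1) (6,1)
That's 9 distinct rows out of 16 strategies.

9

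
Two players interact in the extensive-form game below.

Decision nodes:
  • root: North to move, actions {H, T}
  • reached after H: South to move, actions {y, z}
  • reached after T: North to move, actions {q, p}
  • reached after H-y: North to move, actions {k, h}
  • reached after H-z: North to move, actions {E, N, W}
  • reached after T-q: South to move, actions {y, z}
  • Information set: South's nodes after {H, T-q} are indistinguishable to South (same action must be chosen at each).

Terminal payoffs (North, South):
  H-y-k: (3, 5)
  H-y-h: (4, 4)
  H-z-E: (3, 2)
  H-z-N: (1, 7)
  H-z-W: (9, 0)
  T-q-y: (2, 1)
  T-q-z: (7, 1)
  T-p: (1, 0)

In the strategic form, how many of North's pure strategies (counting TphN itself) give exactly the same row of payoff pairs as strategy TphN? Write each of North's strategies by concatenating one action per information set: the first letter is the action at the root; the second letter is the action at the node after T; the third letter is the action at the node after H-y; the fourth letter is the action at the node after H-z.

6

Row for TphN (columns y, z): (1,0) (1,0).
Under TphN, North's choice at the node after H-y and at the node after H-z can never be reached regardless of what South does, so varying those choices leaves every outcome unchanged.
Holding the reachable choices fixed and varying the unreachable ones freely already gives 2 × 3 = 6 equivalent strategies.
No other strategy reproduces this row, so those 6 are the full class: TpkE, TpkN, TpkW, TphE, TphN, TphW.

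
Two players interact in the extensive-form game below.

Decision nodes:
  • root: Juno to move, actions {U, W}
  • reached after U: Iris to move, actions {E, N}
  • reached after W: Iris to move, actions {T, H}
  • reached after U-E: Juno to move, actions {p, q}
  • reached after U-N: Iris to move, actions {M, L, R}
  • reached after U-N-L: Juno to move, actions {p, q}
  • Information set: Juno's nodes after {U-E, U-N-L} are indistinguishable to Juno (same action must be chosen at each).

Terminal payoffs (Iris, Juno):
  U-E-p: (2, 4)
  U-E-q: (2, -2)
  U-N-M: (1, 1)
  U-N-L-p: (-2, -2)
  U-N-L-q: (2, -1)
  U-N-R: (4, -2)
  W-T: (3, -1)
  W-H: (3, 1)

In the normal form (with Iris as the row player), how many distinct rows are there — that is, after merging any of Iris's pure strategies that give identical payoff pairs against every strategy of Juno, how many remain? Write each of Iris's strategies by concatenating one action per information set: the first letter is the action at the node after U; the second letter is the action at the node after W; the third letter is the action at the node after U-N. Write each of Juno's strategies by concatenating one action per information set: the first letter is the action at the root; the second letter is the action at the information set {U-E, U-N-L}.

8

Iris has 12 pure strategies: ETM, ETL, ETR, EHM, EHL, EHR, NTM, NTL, NTR, NHM, NHL, NHR. Columns: Up, Uq, Wp, Wq.
{ETM, ETL, ETR} → row (2,4) (2,-2) (3,-1) (3,-1)
{EHM, EHL, EHR} → row (2,4) (2,-2) (3,1) (3,1)
{NTM} → row (1,1) (1,1) (3,-1) (3,-1)
{NTL} → row (-2,-2) (2,-1) (3,-1) (3,-1)
{NTR} → row (4,-2) (4,-2) (3,-1) (3,-1)
{NHM} → row (1,1) (1,1) (3,1) (3,1)
{NHL} → row (-2,-2) (2,-1) (3,1) (3,1)
{NHR} → row (4,-2) (4,-2) (3,1) (3,1)
That's 8 distinct rows out of 12 strategies.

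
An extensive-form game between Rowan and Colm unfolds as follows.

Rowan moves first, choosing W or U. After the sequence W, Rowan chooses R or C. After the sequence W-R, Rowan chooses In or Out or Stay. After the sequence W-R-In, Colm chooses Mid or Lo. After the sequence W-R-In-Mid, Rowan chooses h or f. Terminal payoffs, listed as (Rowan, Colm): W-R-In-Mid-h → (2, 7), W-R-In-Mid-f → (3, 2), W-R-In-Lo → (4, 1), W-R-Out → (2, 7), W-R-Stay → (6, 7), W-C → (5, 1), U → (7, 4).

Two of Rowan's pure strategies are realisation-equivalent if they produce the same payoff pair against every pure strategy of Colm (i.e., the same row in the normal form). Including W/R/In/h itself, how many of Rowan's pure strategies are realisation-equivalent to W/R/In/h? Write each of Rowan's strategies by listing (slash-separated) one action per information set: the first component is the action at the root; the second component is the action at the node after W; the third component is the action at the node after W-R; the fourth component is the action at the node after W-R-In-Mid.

Row for W/R/In/h (columns Mid, Lo): (2,7) (4,1).
Every one of Rowan's information sets is on the play path for some reply by Colm when Rowan follows W/R/In/h.
Changing the action at any of them therefore changes at least one column, so only W/R/In/h itself gives this row.

1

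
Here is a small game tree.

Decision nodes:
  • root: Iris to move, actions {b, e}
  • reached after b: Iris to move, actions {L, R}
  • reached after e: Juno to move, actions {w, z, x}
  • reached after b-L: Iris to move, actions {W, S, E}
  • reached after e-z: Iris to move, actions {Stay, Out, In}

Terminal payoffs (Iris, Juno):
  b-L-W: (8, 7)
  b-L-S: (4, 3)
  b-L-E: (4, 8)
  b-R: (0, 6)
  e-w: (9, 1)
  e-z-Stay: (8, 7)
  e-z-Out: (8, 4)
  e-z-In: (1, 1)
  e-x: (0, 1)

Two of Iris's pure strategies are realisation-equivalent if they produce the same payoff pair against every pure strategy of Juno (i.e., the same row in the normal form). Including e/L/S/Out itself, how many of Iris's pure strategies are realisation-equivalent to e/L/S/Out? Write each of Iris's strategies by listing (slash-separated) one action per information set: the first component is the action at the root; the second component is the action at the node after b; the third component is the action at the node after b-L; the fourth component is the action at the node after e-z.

Row for e/L/S/Out (columns w, z, x): (9,1) (8,4) (0,1).
Under e/L/S/Out, Iris's choice at the node after b and at the node after b-L can never be reached regardless of what Juno does, so varying those choices leaves every outcome unchanged.
Holding the reachable choices fixed and varying the unreachable ones freely already gives 2 × 3 = 6 equivalent strategies.
No other strategy reproduces this row, so those 6 are the full class: e/L/W/Out, e/L/S/Out, e/L/E/Out, e/R/W/Out, e/R/S/Out, e/R/E/Out.

6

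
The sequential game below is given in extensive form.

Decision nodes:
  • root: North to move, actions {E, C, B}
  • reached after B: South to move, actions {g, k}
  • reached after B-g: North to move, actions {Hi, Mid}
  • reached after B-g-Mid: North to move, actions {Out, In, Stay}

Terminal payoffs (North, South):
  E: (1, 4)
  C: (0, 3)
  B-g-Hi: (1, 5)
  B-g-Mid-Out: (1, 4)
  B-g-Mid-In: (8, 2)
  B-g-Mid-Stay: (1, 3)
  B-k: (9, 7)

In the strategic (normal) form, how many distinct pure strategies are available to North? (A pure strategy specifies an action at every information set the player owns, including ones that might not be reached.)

18

North owns the root with actions {E, C, B} — three choices.
North owns the node after B-g with actions {Hi, Mid} — two choices.
North owns the node after B-g-Mid with actions {Out, In, Stay} — three choices.
A pure strategy fixes one action at each information set independently, so the count is the product 3 × 2 × 3 = 18.
(For reference, South has 2 pure strategies, giving a 18×2 normal-form matrix.)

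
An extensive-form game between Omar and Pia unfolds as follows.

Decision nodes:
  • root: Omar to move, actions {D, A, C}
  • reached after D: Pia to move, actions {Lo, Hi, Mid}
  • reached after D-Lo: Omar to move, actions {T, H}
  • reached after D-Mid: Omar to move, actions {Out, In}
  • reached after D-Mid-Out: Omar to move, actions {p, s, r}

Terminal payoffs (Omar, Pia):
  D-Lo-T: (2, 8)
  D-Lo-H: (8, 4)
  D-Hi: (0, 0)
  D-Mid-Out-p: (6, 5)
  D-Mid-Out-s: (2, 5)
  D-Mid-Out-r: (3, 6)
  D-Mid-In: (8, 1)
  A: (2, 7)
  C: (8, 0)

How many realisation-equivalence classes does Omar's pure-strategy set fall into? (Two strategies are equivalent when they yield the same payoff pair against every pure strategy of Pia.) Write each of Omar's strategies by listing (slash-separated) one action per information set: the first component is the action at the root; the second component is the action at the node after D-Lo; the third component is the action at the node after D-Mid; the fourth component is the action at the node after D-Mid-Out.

Omar has 36 pure strategies: D/T/Out/p, D/T/Out/s, D/T/Out/r, D/T/In/p, D/T/In/s, D/T/In/r, D/H/Out/p, D/H/Out/s, D/H/Out/r, D/H/In/p, D/H/In/s, D/H/In/r, A/T/Out/p, A/T/Out/s, A/T/Out/r, A/T/In/p, A/T/In/s, A/T/In/r, A/H/Out/p, A/H/Out/s, A/H/Out/r, A/H/In/p, A/H/In/s, A/H/In/r, C/T/Out/p, C/T/Out/s, C/T/Out/r, C/T/In/p, C/T/In/s, C/T/In/r, C/H/Out/p, C/H/Out/s, C/H/Out/r, C/H/In/p, C/H/In/s, C/H/In/r. Columns: Lo, Hi, Mid.
{D/T/Out/p} → row (2,8) (0,0) (6,5)
{D/T/Out/s} → row (2,8) (0,0) (2,5)
{D/T/Out/r} → row (2,8) (0,0) (3,6)
{D/T/In/p, D/T/In/s, D/T/In/r} → row (2,8) (0,0) (8,1)
{D/H/Out/p} → row (8,4) (0,0) (6,5)
{D/H/Out/s} → row (8,4) (0,0) (2,5)
{D/H/Out/r} → row (8,4) (0,0) (3,6)
{D/H/In/p, D/H/In/s, D/H/In/r} → row (8,4) (0,0) (8,1)
{A/T/Out/p, A/T/Out/s, A/T/Out/r, A/T/In/p, A/T/In/s, A/T/In/r, A/H/Out/p, A/H/Out/s, A/H/Out/r, A/H/In/p, A/H/In/s, A/H/In/r} → row (2,7) (2,7) (2,7)
{C/T/Out/p, C/T/Out/s, C/T/Out/r, C/T/In/p, C/T/In/s, C/T/In/r, C/H/Out/p, C/H/Out/s, C/H/Out/r, C/H/In/p, C/H/In/s, C/H/In/r} → row (8,0) (8,0) (8,0)
That's 10 distinct rows out of 36 strategies.

10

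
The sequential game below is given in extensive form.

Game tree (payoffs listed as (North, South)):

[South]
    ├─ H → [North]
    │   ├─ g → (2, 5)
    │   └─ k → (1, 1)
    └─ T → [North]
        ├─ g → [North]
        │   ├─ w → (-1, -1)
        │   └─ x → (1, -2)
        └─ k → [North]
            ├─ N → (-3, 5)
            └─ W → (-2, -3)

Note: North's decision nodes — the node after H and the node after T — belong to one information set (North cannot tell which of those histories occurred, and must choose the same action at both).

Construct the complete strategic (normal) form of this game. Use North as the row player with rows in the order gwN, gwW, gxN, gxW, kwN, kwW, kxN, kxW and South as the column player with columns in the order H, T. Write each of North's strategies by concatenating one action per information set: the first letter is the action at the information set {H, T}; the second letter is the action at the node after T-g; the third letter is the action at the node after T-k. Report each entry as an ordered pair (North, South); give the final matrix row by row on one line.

Row gwN: H→(2,5), T→(-1,-1)
Row gwW: H→(2,5), T→(-1,-1)
Row gxN: H→(2,5), T→(1,-2)
Row gxW: H→(2,5), T→(1,-2)
Row kwN: H→(1,1), T→(-3,5)
Row kwW: H→(1,1), T→(-2,-3)
Row kxN: H→(1,1), T→(-3,5)
Row kxW: H→(1,1), T→(-2,-3)

gwN: (2,5) (-1,-1) | gwW: (2,5) (-1,-1) | gxN: (2,5) (1,-2) | gxW: (2,5) (1,-2) | kwN: (1,1) (-3,5) | kwW: (1,1) (-2,-3) | kxN: (1,1) (-3,5) | kxW: (1,1) (-2,-3)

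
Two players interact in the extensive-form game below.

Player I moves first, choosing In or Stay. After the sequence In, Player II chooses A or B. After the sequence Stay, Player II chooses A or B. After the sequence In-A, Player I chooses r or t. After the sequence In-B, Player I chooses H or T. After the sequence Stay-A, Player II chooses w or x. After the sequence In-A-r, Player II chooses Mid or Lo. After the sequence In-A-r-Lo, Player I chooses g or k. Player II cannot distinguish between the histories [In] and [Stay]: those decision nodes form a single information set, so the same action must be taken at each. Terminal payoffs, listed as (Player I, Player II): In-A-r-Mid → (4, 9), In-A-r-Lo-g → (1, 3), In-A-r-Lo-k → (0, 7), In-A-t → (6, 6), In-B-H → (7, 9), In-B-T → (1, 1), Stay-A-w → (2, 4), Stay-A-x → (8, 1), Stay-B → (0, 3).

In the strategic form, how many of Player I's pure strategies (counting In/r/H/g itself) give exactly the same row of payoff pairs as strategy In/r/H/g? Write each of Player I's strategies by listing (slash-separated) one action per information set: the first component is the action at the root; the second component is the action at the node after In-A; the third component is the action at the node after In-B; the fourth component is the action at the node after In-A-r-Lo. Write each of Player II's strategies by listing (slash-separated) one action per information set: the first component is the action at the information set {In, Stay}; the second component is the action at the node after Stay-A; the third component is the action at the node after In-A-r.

1

Row for In/r/H/g (columns A/w/Mid, A/w/Lo, A/x/Mid, A/x/Lo, B/w/Mid, B/w/Lo, B/x/Mid, B/x/Lo): (4,9) (1,3) (4,9) (1,3) (7,9) (7,9) (7,9) (7,9).
Every one of Player I's information sets is on the play path for some reply by Player II when Player I follows In/r/H/g.
Changing the action at any of them therefore changes at least one column, so only In/r/H/g itself gives this row.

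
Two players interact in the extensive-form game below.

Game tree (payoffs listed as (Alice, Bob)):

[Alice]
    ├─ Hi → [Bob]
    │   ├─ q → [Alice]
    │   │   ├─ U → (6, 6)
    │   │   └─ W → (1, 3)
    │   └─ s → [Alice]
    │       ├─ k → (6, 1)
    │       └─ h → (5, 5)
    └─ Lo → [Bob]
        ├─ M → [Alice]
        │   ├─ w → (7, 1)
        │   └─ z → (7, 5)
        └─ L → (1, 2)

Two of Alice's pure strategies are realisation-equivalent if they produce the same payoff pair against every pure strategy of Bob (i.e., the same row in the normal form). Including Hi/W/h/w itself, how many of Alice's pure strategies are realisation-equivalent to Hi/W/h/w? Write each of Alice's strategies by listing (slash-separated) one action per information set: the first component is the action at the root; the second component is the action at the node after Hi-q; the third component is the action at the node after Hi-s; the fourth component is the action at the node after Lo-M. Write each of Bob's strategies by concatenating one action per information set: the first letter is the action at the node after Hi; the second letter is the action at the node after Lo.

Row for Hi/W/h/w (columns qM, qL, sM, sL): (1,3) (1,3) (5,5) (5,5).
Under Hi/W/h/w, Alice's choice at the node after Lo-M can never be reached regardless of what Bob does, so varying those choices leaves every outcome unchanged.
Holding the reachable choices fixed and varying the unreachable one freely already gives 2 equivalent strategies.
No other strategy reproduces this row, so those 2 are the full class: Hi/W/h/w, Hi/W/h/z.

2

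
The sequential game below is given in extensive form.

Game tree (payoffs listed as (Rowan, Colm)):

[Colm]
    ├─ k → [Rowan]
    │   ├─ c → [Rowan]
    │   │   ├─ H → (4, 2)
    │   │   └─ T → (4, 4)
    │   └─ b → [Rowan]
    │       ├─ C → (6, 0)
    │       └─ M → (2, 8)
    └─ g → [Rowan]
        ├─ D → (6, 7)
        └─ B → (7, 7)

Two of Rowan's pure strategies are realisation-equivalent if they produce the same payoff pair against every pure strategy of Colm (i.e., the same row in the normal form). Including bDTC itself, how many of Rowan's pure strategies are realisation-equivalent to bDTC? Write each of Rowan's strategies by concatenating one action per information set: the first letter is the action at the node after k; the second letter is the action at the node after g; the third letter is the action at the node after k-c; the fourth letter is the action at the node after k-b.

Row for bDTC (columns k, g): (6,0) (6,7).
Under bDTC, Rowan's choice at the node after k-c can never be reached regardless of what Colm does, so varying those choices leaves every outcome unchanged.
Holding the reachable choices fixed and varying the unreachable one freely already gives 2 equivalent strategies.
No other strategy reproduces this row, so those 2 are the full class: bDHC, bDTC.

2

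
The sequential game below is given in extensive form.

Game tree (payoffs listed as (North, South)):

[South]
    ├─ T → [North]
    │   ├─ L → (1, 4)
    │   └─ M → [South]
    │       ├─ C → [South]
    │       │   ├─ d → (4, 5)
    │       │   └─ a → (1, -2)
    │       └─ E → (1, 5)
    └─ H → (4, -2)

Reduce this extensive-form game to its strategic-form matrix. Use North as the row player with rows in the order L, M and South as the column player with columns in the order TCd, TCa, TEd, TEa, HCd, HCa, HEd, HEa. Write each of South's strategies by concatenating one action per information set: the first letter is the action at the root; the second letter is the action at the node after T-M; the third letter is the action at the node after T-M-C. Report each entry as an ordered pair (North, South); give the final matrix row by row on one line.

L: (1,4) (1,4) (1,4) (1,4) (4,-2) (4,-2) (4,-2) (4,-2) | M: (4,5) (1,-2) (1,5) (1,5) (4,-2) (4,-2) (4,-2) (4,-2)

Row L: TCd→(1,4), TCa→(1,4), TEd→(1,4), TEa→(1,4), HCd→(4,-2), HCa→(4,-2), HEd→(4,-2), HEa→(4,-2)
Row M: TCd→(4,5), TCa→(1,-2), TEd→(1,5), TEa→(1,5), HCd→(4,-2), HCa→(4,-2), HEd→(4,-2), HEa→(4,-2)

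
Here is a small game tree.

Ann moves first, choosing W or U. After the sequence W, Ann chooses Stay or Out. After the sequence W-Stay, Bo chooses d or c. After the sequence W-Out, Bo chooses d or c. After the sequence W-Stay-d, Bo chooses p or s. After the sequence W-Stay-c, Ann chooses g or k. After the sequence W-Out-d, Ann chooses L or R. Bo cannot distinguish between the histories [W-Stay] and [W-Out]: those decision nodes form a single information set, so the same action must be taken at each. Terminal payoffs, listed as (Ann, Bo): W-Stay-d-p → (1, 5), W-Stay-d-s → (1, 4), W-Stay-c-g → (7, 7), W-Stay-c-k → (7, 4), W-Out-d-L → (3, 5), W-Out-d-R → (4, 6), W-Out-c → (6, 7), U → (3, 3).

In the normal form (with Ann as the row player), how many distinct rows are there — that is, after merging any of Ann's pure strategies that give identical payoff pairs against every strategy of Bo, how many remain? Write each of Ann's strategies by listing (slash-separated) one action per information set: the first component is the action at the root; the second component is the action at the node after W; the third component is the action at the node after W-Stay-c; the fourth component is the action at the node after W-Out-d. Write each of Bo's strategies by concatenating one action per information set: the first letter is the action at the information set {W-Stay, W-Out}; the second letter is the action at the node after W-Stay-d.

5

Ann has 16 pure strategies: W/Stay/g/L, W/Stay/g/R, W/Stay/k/L, W/Stay/k/R, W/Out/g/L, W/Out/g/R, W/Out/k/L, W/Out/k/R, U/Stay/g/L, U/Stay/g/R, U/Stay/k/L, U/Stay/k/R, U/Out/g/L, U/Out/g/R, U/Out/k/L, U/Out/k/R. Columns: dp, ds, cp, cs.
{W/Stay/g/L, W/Stay/g/R} → row (1,5) (1,4) (7,7) (7,7)
{W/Stay/k/L, W/Stay/k/R} → row (1,5) (1,4) (7,4) (7,4)
{W/Out/g/L, W/Out/k/L} → row (3,5) (3,5) (6,7) (6,7)
{W/Out/g/R, W/Out/k/R} → row (4,6) (4,6) (6,7) (6,7)
{U/Stay/g/L, U/Stay/g/R, U/Stay/k/L, U/Stay/k/R, U/Out/g/L, U/Out/g/R, U/Out/k/L, U/Out/k/R} → row (3,3) (3,3) (3,3) (3,3)
That's 5 distinct rows out of 16 strategies.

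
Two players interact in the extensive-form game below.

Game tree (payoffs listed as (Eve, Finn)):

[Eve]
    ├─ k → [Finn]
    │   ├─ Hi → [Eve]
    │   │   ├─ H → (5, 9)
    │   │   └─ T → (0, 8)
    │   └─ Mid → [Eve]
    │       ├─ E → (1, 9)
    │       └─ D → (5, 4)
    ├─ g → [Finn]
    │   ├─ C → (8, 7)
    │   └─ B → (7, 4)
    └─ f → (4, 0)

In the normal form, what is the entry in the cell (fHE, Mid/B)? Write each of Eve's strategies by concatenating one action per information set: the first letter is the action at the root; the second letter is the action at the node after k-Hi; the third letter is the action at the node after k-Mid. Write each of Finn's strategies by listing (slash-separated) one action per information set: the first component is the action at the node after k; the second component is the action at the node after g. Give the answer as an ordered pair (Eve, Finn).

Trace the play path from the root:
  Eve plays f
→ terminal payoff (4, 0).
(Eve's choice at the node after k-Hi is never reached on this path, so it doesn't affect the outcome.)

(4, 0)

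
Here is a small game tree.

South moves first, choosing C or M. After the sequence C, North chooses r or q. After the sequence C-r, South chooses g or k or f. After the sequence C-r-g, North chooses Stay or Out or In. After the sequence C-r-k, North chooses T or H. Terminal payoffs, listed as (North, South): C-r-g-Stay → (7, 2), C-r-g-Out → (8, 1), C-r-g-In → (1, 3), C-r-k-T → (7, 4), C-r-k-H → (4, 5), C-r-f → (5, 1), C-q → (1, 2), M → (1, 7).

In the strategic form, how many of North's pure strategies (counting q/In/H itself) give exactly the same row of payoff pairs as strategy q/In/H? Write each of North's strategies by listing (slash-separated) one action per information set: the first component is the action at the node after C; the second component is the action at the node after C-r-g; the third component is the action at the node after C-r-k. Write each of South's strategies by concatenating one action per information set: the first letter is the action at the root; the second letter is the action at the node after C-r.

Row for q/In/H (columns Cg, Ck, Cf, Mg, Mk, Mf): (1,2) (1,2) (1,2) (1,7) (1,7) (1,7).
Under q/In/H, North's choice at the node after C-r-g and at the node after C-r-k can never be reached regardless of what South does, so varying those choices leaves every outcome unchanged.
Holding the reachable choices fixed and varying the unreachable ones freely already gives 3 × 2 = 6 equivalent strategies.
No other strategy reproduces this row, so those 6 are the full class: q/Stay/T, q/Stay/H, q/Out/T, q/Out/H, q/In/T, q/In/H.

6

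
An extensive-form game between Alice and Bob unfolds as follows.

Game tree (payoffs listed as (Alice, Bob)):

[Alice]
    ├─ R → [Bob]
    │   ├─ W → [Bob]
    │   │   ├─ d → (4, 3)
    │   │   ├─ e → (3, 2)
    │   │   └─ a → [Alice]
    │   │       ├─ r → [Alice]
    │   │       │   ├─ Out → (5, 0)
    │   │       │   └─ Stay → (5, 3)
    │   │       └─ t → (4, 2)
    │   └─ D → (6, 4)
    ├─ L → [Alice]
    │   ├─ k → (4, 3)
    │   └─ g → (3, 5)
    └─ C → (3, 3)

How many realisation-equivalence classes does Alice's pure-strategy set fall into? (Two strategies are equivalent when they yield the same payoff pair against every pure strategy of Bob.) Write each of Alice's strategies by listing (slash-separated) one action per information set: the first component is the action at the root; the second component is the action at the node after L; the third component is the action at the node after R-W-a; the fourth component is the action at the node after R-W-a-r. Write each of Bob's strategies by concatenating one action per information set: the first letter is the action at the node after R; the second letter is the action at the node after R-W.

Alice has 24 pure strategies: R/k/r/Out, R/k/r/Stay, R/k/t/Out, R/k/t/Stay, R/g/r/Out, R/g/r/Stay, R/g/t/Out, R/g/t/Stay, L/k/r/Out, L/k/r/Stay, L/k/t/Out, L/k/t/Stay, L/g/r/Out, L/g/r/Stay, L/g/t/Out, L/g/t/Stay, C/k/r/Out, C/k/r/Stay, C/k/t/Out, C/k/t/Stay, C/g/r/Out, C/g/r/Stay, C/g/t/Out, C/g/t/Stay. Columns: Wd, We, Wa, Dd, De, Da.
{R/k/r/Out, R/g/r/Out} → row (4,3) (3,2) (5,0) (6,4) (6,4) (6,4)
{R/k/r/Stay, R/g/r/Stay} → row (4,3) (3,2) (5,3) (6,4) (6,4) (6,4)
{R/k/t/Out, R/k/t/Stay, R/g/t/Out, R/g/t/Stay} → row (4,3) (3,2) (4,2) (6,4) (6,4) (6,4)
{L/k/r/Out, L/k/r/Stay, L/k/t/Out, L/k/t/Stay} → row (4,3) (4,3) (4,3) (4,3) (4,3) (4,3)
{L/g/r/Out, L/g/r/Stay, L/g/t/Out, L/g/t/Stay} → row (3,5) (3,5) (3,5) (3,5) (3,5) (3,5)
{C/k/r/Out, C/k/r/Stay, C/k/t/Out, C/k/t/Stay, C/g/r/Out, C/g/r/Stay, C/g/t/Out, C/g/t/Stay} → row (3,3) (3,3) (3,3) (3,3) (3,3) (3,3)
That's 6 distinct rows out of 24 strategies.

6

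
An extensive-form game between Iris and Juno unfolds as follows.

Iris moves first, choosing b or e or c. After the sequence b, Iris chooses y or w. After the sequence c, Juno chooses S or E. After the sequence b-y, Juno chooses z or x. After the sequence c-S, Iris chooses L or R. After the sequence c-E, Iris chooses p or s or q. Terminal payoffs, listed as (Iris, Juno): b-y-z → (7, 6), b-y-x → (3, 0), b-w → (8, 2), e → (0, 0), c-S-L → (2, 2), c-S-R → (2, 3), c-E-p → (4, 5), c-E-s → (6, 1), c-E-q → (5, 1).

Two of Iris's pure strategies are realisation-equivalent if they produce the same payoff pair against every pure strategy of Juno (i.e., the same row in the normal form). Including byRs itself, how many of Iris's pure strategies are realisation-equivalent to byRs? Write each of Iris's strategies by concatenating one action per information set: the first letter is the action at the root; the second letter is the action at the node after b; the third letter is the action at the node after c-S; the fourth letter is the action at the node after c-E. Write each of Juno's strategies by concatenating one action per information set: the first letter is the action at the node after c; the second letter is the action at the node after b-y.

6

Row for byRs (columns Sz, Sx, Ez, Ex): (7,6) (3,0) (7,6) (3,0).
Under byRs, Iris's choice at the node after c-S and at the node after c-E can never be reached regardless of what Juno does, so varying those choices leaves every outcome unchanged.
Holding the reachable choices fixed and varying the unreachable ones freely already gives 2 × 3 = 6 equivalent strategies.
No other strategy reproduces this row, so those 6 are the full class: byLp, byLs, byLq, byRp, byRs, byRq.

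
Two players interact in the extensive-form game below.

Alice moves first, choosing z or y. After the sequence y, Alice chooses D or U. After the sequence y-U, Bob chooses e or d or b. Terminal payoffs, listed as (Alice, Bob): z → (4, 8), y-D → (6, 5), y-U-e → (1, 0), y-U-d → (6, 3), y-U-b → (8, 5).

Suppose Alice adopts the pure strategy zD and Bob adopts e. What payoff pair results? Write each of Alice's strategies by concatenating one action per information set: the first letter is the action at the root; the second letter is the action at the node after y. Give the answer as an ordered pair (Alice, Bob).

(4, 8)

Trace the play path from the root:
  Alice plays z
→ terminal payoff (4, 8).
(Alice's choice at the node after y is never reached on this path, so it doesn't affect the outcome.)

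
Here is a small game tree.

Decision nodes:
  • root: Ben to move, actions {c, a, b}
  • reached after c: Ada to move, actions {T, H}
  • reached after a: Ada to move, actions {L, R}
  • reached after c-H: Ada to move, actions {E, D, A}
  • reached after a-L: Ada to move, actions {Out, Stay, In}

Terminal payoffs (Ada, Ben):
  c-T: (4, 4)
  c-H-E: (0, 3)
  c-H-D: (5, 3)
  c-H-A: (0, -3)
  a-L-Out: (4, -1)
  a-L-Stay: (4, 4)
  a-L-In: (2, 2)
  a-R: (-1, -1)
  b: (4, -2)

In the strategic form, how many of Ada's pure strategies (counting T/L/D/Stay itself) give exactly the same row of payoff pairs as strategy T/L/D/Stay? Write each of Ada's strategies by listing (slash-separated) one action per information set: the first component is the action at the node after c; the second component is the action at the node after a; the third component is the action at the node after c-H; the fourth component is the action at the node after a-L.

3

Row for T/L/D/Stay (columns c, a, b): (4,4) (4,4) (4,-2).
Under T/L/D/Stay, Ada's choice at the node after c-H can never be reached regardless of what Ben does, so varying those choices leaves every outcome unchanged.
Holding the reachable choices fixed and varying the unreachable one freely already gives 3 equivalent strategies.
No other strategy reproduces this row, so those 3 are the full class: T/L/E/Stay, T/L/D/Stay, T/L/A/Stay.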